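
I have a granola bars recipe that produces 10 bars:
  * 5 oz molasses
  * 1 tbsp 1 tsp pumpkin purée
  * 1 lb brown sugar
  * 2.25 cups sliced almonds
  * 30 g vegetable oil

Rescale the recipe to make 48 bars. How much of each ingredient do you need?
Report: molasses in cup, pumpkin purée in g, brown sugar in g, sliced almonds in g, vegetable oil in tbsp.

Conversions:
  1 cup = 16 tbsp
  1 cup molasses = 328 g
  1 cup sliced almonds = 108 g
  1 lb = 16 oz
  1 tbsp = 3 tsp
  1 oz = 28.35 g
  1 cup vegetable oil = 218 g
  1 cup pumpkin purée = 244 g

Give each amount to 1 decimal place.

Scaling factor: 48/10 = 24/5 = 4.8.
molasses: 5 oz × 24/5 × 28.35 g/oz ÷ 328 g/cup ≈ 2.1 cup
pumpkin purée: (1 tbsp + 1 tsp = 4/3 tbsp) × 24/5 ÷ 16 tbsp/cup × 244 g/cup = 97.6 g
brown sugar: 1 lb × 24/5 × 16 oz/lb × 28.35 g/oz ≈ 2177.3 g
sliced almonds: 2.25 cup × 24/5 × 108 g/cup = 1166.4 g
vegetable oil: 30 g × 24/5 ÷ 218 g/cup × 16 tbsp/cup ≈ 10.6 tbsp

molasses: 2.1 cup; pumpkin purée: 97.6 g; brown sugar: 2177.3 g; sliced almonds: 1166.4 g; vegetable oil: 10.6 tbsp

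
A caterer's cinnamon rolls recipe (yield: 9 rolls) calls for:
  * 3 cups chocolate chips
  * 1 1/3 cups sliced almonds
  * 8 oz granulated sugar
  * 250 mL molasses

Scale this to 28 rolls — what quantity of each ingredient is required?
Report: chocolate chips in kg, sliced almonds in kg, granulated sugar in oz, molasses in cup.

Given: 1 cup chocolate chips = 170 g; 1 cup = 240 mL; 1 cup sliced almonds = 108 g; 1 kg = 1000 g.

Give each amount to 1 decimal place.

Scaling factor: 28/9.
chocolate chips: 3 cup × 28/9 × 170 g/cup ÷ 1000 g/kg ≈ 1.6 kg
sliced almonds: 4/3 cup × 28/9 × 108 g/cup ÷ 1000 g/kg ≈ 0.4 kg
granulated sugar: 8 oz × 28/9 ≈ 24.9 oz
molasses: 250 mL × 28/9 ÷ 240 mL/cup ≈ 3.2 cup

chocolate chips: 1.6 kg; sliced almonds: 0.4 kg; granulated sugar: 24.9 oz; molasses: 3.2 cup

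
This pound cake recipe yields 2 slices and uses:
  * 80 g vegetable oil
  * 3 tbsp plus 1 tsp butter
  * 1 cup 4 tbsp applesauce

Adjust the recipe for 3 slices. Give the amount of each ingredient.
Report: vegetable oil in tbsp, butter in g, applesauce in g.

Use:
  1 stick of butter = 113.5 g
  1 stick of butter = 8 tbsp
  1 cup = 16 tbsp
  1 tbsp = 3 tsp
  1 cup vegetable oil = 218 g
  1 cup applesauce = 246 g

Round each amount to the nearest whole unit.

vegetable oil: 9 tbsp; butter: 71 g; applesauce: 461 g

Scaling factor: 3/2 = 1.5.
vegetable oil: 80 g × 3/2 ÷ 218 g/cup × 16 tbsp/cup ≈ 9 tbsp
butter: (3 tbsp + 1 tsp = 10/3 tbsp) × 3/2 ÷ 8 tbsp/stick × 113.5 g/stick ≈ 71 g
applesauce: (1 cup + 4 tbsp = 1.25 cup) × 3/2 × 246 g/cup ≈ 461 g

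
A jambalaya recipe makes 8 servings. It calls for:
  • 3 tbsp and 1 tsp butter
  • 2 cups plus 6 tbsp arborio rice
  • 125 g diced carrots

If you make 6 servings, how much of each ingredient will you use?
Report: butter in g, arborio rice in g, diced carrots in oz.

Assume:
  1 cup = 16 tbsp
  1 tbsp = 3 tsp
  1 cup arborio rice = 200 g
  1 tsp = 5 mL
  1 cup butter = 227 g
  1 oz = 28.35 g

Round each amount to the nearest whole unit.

butter: 35 g; arborio rice: 356 g; diced carrots: 3 oz

Scaling factor: 6/8 = 3/4 = 0.75.
butter: (3 tbsp + 1 tsp = 10/3 tbsp) × 3/4 ÷ 16 tbsp/cup × 227 g/cup ≈ 35 g
arborio rice: (2 cup + 6 tbsp = 2.375 cup) × 3/4 × 200 g/cup ≈ 356 g
diced carrots: 125 g × 3/4 ÷ 28.35 g/oz ≈ 3 oz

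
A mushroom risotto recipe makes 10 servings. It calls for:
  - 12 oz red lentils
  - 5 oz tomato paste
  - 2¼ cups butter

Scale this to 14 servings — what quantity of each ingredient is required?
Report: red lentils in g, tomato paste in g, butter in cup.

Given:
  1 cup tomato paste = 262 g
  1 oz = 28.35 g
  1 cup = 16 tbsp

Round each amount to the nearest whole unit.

Scaling factor: 14/10 = 7/5 = 1.4.
red lentils: 12 oz × 7/5 × 28.35 g/oz ≈ 476 g
tomato paste: 5 oz × 7/5 × 28.35 g/oz ≈ 198 g
butter: 2.25 cup × 7/5 ≈ 3 cup

red lentils: 476 g; tomato paste: 198 g; butter: 3 cup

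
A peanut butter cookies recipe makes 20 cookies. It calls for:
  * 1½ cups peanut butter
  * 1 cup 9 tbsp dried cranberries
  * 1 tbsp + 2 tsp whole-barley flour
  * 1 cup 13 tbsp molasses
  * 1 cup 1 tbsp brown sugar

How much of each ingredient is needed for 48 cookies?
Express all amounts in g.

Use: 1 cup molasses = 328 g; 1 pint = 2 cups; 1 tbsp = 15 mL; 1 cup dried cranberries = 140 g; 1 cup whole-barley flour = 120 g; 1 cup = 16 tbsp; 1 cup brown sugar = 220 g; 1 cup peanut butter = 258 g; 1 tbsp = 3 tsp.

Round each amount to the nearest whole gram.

Scaling factor: 48/20 = 12/5 = 2.4.
peanut butter: 1.5 cup × 12/5 × 258 g/cup ≈ 929 g
dried cranberries: (1 cup + 9 tbsp = 1.5625 cup) × 12/5 × 140 g/cup = 525 g
whole-barley flour: (1 tbsp + 2 tsp = 5/3 tbsp) × 12/5 ÷ 16 tbsp/cup × 120 g/cup = 30 g
molasses: (1 cup + 13 tbsp = 1.8125 cup) × 12/5 × 328 g/cup ≈ 1427 g
brown sugar: (1 cup + 1 tbsp = 1.0625 cup) × 12/5 × 220 g/cup = 561 g

peanut butter: 929 g; dried cranberries: 525 g; whole-barley flour: 30 g; molasses: 1427 g; brown sugar: 561 g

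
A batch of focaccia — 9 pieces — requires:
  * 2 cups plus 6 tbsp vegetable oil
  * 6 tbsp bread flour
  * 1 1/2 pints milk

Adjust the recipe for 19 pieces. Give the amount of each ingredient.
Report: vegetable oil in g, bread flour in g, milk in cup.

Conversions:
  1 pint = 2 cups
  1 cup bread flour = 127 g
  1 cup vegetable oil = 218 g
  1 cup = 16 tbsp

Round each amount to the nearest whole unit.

Scaling factor: 19/9.
vegetable oil: (2 cup + 6 tbsp = 2.375 cup) × 19/9 × 218 g/cup ≈ 1093 g
bread flour: 6 tbsp × 19/9 ÷ 16 tbsp/cup × 127 g/cup ≈ 101 g
milk: 1.5 pint × 19/9 × 2 cup/pint ≈ 6 cup

vegetable oil: 1093 g; bread flour: 101 g; milk: 6 cup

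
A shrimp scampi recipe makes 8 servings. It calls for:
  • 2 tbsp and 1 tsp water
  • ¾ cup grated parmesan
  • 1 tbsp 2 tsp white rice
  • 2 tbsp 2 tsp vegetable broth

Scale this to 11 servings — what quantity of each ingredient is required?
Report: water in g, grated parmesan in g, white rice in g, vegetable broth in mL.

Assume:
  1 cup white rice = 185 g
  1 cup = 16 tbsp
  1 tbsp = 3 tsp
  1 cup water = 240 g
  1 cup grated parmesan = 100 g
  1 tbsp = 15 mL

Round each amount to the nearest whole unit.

Scaling factor: 11/8 = 1.375.
water: (2 tbsp + 1 tsp = 7/3 tbsp) × 11/8 ÷ 16 tbsp/cup × 240 g/cup ≈ 48 g
grated parmesan: 0.75 cup × 11/8 × 100 g/cup ≈ 103 g
white rice: (1 tbsp + 2 tsp = 5/3 tbsp) × 11/8 ÷ 16 tbsp/cup × 185 g/cup ≈ 26 g
vegetable broth: (2 tbsp + 2 tsp = 8/3 tbsp) × 11/8 × 15 mL/tbsp = 55 mL

water: 48 g; grated parmesan: 103 g; white rice: 26 g; vegetable broth: 55 mL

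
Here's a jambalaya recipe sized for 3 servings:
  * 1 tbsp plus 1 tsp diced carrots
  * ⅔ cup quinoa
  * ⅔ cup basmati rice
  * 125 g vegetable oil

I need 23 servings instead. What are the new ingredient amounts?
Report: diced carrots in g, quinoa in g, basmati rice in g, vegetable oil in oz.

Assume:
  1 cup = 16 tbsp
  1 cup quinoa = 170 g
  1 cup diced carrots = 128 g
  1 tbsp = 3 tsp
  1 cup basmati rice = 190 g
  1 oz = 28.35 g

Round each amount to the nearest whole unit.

diced carrots: 82 g; quinoa: 869 g; basmati rice: 971 g; vegetable oil: 34 oz

Scaling factor: 23/3.
diced carrots: (1 tbsp + 1 tsp = 4/3 tbsp) × 23/3 ÷ 16 tbsp/cup × 128 g/cup ≈ 82 g
quinoa: 2/3 cup × 23/3 × 170 g/cup ≈ 869 g
basmati rice: 2/3 cup × 23/3 × 190 g/cup ≈ 971 g
vegetable oil: 125 g × 23/3 ÷ 28.35 g/oz ≈ 34 oz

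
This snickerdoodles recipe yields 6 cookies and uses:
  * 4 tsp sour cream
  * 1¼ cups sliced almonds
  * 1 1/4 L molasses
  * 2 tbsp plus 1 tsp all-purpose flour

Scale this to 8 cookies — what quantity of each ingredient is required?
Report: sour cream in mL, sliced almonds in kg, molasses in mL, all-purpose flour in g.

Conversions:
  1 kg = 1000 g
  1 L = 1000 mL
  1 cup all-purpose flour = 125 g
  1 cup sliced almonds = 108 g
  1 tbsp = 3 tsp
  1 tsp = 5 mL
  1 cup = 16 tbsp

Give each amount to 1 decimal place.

Scaling factor: 8/6 = 4/3.
sour cream: 4 tsp × 4/3 × 5 mL/tsp ≈ 26.7 mL
sliced almonds: 1.25 cup × 4/3 × 108 g/cup ÷ 1000 g/kg ≈ 0.2 kg
molasses: 1.25 L × 4/3 × 1000 mL/L ≈ 1666.7 mL
all-purpose flour: (2 tbsp + 1 tsp = 7/3 tbsp) × 4/3 ÷ 16 tbsp/cup × 125 g/cup ≈ 24.3 g

sour cream: 26.7 mL; sliced almonds: 0.2 kg; molasses: 1666.7 mL; all-purpose flour: 24.3 g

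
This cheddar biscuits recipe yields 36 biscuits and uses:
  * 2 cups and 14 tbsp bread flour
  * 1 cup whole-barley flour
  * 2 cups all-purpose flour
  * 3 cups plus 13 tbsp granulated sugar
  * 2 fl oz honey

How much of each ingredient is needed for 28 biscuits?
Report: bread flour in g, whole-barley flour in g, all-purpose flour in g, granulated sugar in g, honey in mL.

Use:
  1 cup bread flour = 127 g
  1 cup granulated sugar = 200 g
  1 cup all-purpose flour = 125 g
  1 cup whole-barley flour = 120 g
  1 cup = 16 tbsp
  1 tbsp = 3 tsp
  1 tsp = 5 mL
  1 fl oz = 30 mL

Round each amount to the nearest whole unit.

Scaling factor: 28/36 = 7/9.
bread flour: (2 cup + 14 tbsp = 2.875 cup) × 7/9 × 127 g/cup ≈ 284 g
whole-barley flour: 1 cup × 7/9 × 120 g/cup ≈ 93 g
all-purpose flour: 2 cup × 7/9 × 125 g/cup ≈ 194 g
granulated sugar: (3 cup + 13 tbsp = 3.8125 cup) × 7/9 × 200 g/cup ≈ 593 g
honey: 2 fl oz × 7/9 × 30 mL/fl oz ≈ 47 mL

bread flour: 284 g; whole-barley flour: 93 g; all-purpose flour: 194 g; granulated sugar: 593 g; honey: 47 mL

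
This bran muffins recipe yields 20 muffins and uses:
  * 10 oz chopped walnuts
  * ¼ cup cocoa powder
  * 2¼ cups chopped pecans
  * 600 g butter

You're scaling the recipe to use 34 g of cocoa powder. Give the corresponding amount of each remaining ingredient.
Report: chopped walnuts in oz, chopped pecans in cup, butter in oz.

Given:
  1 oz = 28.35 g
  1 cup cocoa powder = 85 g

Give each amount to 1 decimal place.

chopped walnuts: 16.0 oz; chopped pecans: 3.6 cup; butter: 33.9 oz

The original recipe has 21.25 g of cocoa powder, so the scaling factor is 34 ÷ 21.25 = 8/5 = 1.6.
chopped walnuts: 10 oz × 8/5 = 16.0 oz
chopped pecans: 2.25 cup × 8/5 = 3.6 cup
butter: 600 g × 8/5 ÷ 28.35 g/oz ≈ 33.9 oz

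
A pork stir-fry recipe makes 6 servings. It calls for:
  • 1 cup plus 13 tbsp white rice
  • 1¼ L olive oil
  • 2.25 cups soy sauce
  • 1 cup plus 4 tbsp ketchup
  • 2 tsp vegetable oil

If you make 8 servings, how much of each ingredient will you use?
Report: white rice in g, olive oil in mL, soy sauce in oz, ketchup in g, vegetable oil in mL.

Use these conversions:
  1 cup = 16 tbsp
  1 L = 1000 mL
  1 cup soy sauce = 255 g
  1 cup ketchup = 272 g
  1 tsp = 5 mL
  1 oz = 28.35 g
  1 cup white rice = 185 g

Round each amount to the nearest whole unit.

Scaling factor: 8/6 = 4/3.
white rice: (1 cup + 13 tbsp = 1.8125 cup) × 4/3 × 185 g/cup ≈ 447 g
olive oil: 1.25 L × 4/3 × 1000 mL/L ≈ 1667 mL
soy sauce: 2.25 cup × 4/3 × 255 g/cup ÷ 28.35 g/oz ≈ 27 oz
ketchup: (1 cup + 4 tbsp = 1.25 cup) × 4/3 × 272 g/cup ≈ 453 g
vegetable oil: 2 tsp × 4/3 × 5 mL/tsp ≈ 13 mL

white rice: 447 g; olive oil: 1667 mL; soy sauce: 27 oz; ketchup: 453 g; vegetable oil: 13 mL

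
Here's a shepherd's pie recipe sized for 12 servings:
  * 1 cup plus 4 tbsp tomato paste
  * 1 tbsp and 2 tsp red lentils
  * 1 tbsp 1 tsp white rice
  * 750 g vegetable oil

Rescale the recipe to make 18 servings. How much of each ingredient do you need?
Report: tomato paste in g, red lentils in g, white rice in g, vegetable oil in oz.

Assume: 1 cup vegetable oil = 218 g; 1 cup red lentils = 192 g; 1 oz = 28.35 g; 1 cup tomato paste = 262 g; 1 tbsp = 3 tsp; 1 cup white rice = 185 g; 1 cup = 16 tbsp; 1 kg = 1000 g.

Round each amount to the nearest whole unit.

tomato paste: 491 g; red lentils: 30 g; white rice: 23 g; vegetable oil: 40 oz

Scaling factor: 18/12 = 3/2 = 1.5.
tomato paste: (1 cup + 4 tbsp = 1.25 cup) × 3/2 × 262 g/cup ≈ 491 g
red lentils: (1 tbsp + 2 tsp = 5/3 tbsp) × 3/2 ÷ 16 tbsp/cup × 192 g/cup = 30 g
white rice: (1 tbsp + 1 tsp = 4/3 tbsp) × 3/2 ÷ 16 tbsp/cup × 185 g/cup ≈ 23 g
vegetable oil: 750 g × 3/2 ÷ 28.35 g/oz ≈ 40 oz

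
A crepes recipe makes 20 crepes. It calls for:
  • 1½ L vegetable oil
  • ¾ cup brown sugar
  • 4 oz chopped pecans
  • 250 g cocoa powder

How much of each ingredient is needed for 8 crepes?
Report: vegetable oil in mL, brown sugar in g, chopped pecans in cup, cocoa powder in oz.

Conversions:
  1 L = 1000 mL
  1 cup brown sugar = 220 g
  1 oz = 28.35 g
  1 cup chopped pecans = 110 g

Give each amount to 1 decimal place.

vegetable oil: 600.0 mL; brown sugar: 66.0 g; chopped pecans: 0.4 cup; cocoa powder: 3.5 oz

Scaling factor: 8/20 = 2/5 = 0.4.
vegetable oil: 1.5 L × 2/5 × 1000 mL/L = 600.0 mL
brown sugar: 0.75 cup × 2/5 × 220 g/cup = 66.0 g
chopped pecans: 4 oz × 2/5 × 28.35 g/oz ÷ 110 g/cup ≈ 0.4 cup
cocoa powder: 250 g × 2/5 ÷ 28.35 g/oz ≈ 3.5 oz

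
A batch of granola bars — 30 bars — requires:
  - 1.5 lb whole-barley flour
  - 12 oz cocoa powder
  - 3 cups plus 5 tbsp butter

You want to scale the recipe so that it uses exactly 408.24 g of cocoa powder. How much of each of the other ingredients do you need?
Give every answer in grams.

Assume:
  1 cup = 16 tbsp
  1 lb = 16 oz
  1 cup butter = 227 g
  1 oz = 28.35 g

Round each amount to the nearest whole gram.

The original recipe has 340.2 g of cocoa powder, so the scaling factor is 408.24 ÷ 340.2 = 6/5 = 1.2.
whole-barley flour: 1.5 lb × 6/5 × 16 oz/lb × 28.35 g/oz ≈ 816 g
butter: (3 cup + 5 tbsp = 3.3125 cup) × 6/5 × 227 g/cup ≈ 902 g

whole-barley flour: 816 g; butter: 902 g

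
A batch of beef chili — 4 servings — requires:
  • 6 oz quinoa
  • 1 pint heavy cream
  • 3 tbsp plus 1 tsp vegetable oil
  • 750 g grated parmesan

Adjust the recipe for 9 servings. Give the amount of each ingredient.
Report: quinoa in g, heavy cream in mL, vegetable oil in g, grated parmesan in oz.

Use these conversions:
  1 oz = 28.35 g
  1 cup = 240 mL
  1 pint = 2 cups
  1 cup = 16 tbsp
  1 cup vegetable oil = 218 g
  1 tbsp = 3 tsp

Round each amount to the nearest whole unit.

quinoa: 383 g; heavy cream: 1080 mL; vegetable oil: 102 g; grated parmesan: 60 oz

Scaling factor: 9/4 = 2.25.
quinoa: 6 oz × 9/4 × 28.35 g/oz ≈ 383 g
heavy cream: 1 pint × 9/4 × 2 cup/pint × 240 mL/cup = 1080 mL
vegetable oil: (3 tbsp + 1 tsp = 10/3 tbsp) × 9/4 ÷ 16 tbsp/cup × 218 g/cup ≈ 102 g
grated parmesan: 750 g × 9/4 ÷ 28.35 g/oz ≈ 60 oz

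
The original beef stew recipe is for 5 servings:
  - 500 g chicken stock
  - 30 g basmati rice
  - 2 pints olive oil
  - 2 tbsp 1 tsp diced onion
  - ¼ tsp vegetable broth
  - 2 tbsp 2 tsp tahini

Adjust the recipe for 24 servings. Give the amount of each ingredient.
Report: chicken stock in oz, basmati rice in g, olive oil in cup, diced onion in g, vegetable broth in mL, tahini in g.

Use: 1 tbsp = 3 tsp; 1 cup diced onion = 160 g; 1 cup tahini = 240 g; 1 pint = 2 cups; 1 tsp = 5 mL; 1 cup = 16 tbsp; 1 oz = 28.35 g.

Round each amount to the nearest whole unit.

chicken stock: 85 oz; basmati rice: 144 g; olive oil: 19 cup; diced onion: 112 g; vegetable broth: 6 mL; tahini: 192 g

Scaling factor: 24/5 = 4.8.
chicken stock: 500 g × 24/5 ÷ 28.35 g/oz ≈ 85 oz
basmati rice: 30 g × 24/5 = 144 g
olive oil: 2 pint × 24/5 × 2 cup/pint ≈ 19 cup
diced onion: (2 tbsp + 1 tsp = 7/3 tbsp) × 24/5 ÷ 16 tbsp/cup × 160 g/cup = 112 g
vegetable broth: 0.25 tsp × 24/5 × 5 mL/tsp = 6 mL
tahini: (2 tbsp + 2 tsp = 8/3 tbsp) × 24/5 ÷ 16 tbsp/cup × 240 g/cup = 192 g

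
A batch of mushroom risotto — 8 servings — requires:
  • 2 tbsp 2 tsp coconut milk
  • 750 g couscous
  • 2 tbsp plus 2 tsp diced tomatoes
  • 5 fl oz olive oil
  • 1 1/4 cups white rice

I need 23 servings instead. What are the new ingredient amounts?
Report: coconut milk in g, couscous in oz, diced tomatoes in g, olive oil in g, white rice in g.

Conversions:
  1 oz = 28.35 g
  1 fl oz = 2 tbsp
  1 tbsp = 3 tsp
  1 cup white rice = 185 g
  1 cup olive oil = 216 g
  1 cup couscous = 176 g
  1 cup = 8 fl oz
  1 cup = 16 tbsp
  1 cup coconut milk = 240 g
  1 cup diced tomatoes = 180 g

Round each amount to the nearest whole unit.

Scaling factor: 23/8 = 2.875.
coconut milk: (2 tbsp + 2 tsp = 8/3 tbsp) × 23/8 ÷ 16 tbsp/cup × 240 g/cup = 115 g
couscous: 750 g × 23/8 ÷ 28.35 g/oz ≈ 76 oz
diced tomatoes: (2 tbsp + 2 tsp = 8/3 tbsp) × 23/8 ÷ 16 tbsp/cup × 180 g/cup ≈ 86 g
olive oil: 5 fl oz × 23/8 ÷ 8 fl oz/cup × 216 g/cup ≈ 388 g
white rice: 1.25 cup × 23/8 × 185 g/cup ≈ 665 g

coconut milk: 115 g; couscous: 76 oz; diced tomatoes: 86 g; olive oil: 388 g; white rice: 665 g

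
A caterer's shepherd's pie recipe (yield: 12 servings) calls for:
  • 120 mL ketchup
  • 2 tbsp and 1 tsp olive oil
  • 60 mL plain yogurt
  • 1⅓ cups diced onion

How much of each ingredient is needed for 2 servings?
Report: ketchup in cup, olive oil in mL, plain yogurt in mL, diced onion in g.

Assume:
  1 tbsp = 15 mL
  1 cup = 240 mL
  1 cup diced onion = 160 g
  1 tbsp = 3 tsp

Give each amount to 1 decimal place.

Scaling factor: 2/12 = 1/6.
ketchup: 120 mL × 1/6 ÷ 240 mL/cup ≈ 0.1 cup
olive oil: (2 tbsp + 1 tsp = 7/3 tbsp) × 1/6 × 15 mL/tbsp ≈ 5.8 mL
plain yogurt: 60 mL × 1/6 = 10.0 mL
diced onion: 4/3 cup × 1/6 × 160 g/cup ≈ 35.6 g

ketchup: 0.1 cup; olive oil: 5.8 mL; plain yogurt: 10.0 mL; diced onion: 35.6 g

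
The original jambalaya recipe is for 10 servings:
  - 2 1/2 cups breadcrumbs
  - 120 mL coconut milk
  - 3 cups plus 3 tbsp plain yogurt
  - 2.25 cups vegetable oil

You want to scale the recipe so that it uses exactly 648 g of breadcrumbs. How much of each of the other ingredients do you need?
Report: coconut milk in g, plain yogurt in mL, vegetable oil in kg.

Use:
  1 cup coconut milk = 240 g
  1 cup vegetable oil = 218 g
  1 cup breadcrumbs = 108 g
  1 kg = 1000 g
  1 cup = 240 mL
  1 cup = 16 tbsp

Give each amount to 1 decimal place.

coconut milk: 288.0 g; plain yogurt: 1836.0 mL; vegetable oil: 1.2 kg

The original recipe has 270 g of breadcrumbs, so the scaling factor is 648 ÷ 270 = 12/5 = 2.4.
coconut milk: 120 mL × 12/5 ÷ 240 mL/cup × 240 g/cup = 288.0 g
plain yogurt: (3 cup + 3 tbsp = 3.1875 cup) × 12/5 × 240 mL/cup = 1836.0 mL
vegetable oil: 2.25 cup × 12/5 × 218 g/cup ÷ 1000 g/kg ≈ 1.2 kg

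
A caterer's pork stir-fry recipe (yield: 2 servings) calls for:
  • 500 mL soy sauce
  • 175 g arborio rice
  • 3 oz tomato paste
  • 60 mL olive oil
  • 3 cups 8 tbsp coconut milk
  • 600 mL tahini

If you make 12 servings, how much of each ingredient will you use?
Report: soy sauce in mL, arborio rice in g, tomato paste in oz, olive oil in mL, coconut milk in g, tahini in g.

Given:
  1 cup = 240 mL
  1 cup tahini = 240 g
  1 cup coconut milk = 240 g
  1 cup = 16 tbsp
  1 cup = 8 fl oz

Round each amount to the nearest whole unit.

Scaling factor: 12/2 = 6.
soy sauce: 500 mL × 6 = 3000 mL
arborio rice: 175 g × 6 = 1050 g
tomato paste: 3 oz × 6 = 18 oz
olive oil: 60 mL × 6 = 360 mL
coconut milk: (3 cup + 8 tbsp = 3.5 cup) × 6 × 240 g/cup = 5040 g
tahini: 600 mL × 6 ÷ 240 mL/cup × 240 g/cup = 3600 g

soy sauce: 3000 mL; arborio rice: 1050 g; tomato paste: 18 oz; olive oil: 360 mL; coconut milk: 5040 g; tahini: 3600 g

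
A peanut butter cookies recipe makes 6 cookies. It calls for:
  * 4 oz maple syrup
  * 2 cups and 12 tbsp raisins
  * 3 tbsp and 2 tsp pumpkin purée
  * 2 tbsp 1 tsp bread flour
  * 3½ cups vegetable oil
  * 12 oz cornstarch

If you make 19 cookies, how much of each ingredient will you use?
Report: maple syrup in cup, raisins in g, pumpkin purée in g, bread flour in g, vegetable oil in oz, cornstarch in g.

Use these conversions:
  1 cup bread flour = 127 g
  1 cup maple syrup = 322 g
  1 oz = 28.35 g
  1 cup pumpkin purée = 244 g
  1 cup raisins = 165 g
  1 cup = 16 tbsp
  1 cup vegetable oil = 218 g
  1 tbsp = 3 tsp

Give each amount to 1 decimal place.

maple syrup: 1.1 cup; raisins: 1436.9 g; pumpkin purée: 177.1 g; bread flour: 58.6 g; vegetable oil: 85.2 oz; cornstarch: 1077.3 g

Scaling factor: 19/6.
maple syrup: 4 oz × 19/6 × 28.35 g/oz ÷ 322 g/cup ≈ 1.1 cup
raisins: (2 cup + 12 tbsp = 2.75 cup) × 19/6 × 165 g/cup ≈ 1436.9 g
pumpkin purée: (3 tbsp + 2 tsp = 11/3 tbsp) × 19/6 ÷ 16 tbsp/cup × 244 g/cup ≈ 177.1 g
bread flour: (2 tbsp + 1 tsp = 7/3 tbsp) × 19/6 ÷ 16 tbsp/cup × 127 g/cup ≈ 58.6 g
vegetable oil: 3.5 cup × 19/6 × 218 g/cup ÷ 28.35 g/oz ≈ 85.2 oz
cornstarch: 12 oz × 19/6 × 28.35 g/oz = 1077.3 g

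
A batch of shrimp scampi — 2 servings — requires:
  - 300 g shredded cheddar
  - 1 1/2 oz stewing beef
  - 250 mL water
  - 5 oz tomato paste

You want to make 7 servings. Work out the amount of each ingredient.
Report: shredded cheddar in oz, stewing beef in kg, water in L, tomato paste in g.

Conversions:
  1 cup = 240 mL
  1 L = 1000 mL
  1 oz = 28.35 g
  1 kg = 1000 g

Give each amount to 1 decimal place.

shredded cheddar: 37.0 oz; stewing beef: 0.1 kg; water: 0.9 L; tomato paste: 496.1 g

Scaling factor: 7/2 = 3.5.
shredded cheddar: 300 g × 7/2 ÷ 28.35 g/oz ≈ 37.0 oz
stewing beef: 1.5 oz × 7/2 × 28.35 g/oz ÷ 1000 g/kg ≈ 0.1 kg
water: 250 mL × 7/2 ÷ 1000 mL/L ≈ 0.9 L
tomato paste: 5 oz × 7/2 × 28.35 g/oz ≈ 496.1 g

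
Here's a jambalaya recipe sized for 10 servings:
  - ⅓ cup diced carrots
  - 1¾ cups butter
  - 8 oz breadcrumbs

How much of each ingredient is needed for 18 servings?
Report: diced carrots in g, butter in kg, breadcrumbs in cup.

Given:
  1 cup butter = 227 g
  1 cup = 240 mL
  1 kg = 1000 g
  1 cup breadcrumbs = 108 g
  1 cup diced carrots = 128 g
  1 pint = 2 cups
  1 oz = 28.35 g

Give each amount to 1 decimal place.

diced carrots: 76.8 g; butter: 0.7 kg; breadcrumbs: 3.8 cup

Scaling factor: 18/10 = 9/5 = 1.8.
diced carrots: 1/3 cup × 9/5 × 128 g/cup = 76.8 g
butter: 1.75 cup × 9/5 × 227 g/cup ÷ 1000 g/kg ≈ 0.7 kg
breadcrumbs: 8 oz × 9/5 × 28.35 g/oz ÷ 108 g/cup ≈ 3.8 cup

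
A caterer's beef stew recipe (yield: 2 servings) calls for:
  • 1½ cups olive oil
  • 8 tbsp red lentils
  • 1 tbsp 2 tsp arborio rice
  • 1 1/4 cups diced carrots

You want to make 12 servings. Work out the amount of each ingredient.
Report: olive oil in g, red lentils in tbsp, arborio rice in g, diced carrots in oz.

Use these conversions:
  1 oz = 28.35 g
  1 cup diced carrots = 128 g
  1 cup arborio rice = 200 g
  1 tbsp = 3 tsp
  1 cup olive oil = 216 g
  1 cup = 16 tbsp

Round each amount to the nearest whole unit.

olive oil: 1944 g; red lentils: 48 tbsp; arborio rice: 125 g; diced carrots: 34 oz

Scaling factor: 12/2 = 6.
olive oil: 1.5 cup × 6 × 216 g/cup = 1944 g
red lentils: 8 tbsp × 6 = 48 tbsp
arborio rice: (1 tbsp + 2 tsp = 5/3 tbsp) × 6 ÷ 16 tbsp/cup × 200 g/cup = 125 g
diced carrots: 1.25 cup × 6 × 128 g/cup ÷ 28.35 g/oz ≈ 34 oz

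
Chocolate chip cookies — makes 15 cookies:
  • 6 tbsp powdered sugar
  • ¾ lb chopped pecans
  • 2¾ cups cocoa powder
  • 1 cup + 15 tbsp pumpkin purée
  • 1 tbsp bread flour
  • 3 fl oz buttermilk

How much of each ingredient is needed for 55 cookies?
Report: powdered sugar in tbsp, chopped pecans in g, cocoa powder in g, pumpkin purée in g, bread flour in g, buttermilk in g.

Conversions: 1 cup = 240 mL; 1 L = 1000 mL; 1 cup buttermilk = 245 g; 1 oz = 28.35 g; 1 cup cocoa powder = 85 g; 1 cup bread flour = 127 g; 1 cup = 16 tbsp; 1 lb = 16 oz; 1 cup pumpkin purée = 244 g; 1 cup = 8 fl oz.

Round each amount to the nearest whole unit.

Scaling factor: 55/15 = 11/3.
powdered sugar: 6 tbsp × 11/3 = 22 tbsp
chopped pecans: 0.75 lb × 11/3 × 16 oz/lb × 28.35 g/oz ≈ 1247 g
cocoa powder: 2.75 cup × 11/3 × 85 g/cup ≈ 857 g
pumpkin purée: (1 cup + 15 tbsp = 1.9375 cup) × 11/3 × 244 g/cup ≈ 1733 g
bread flour: 1 tbsp × 11/3 ÷ 16 tbsp/cup × 127 g/cup ≈ 29 g
buttermilk: 3 fl oz × 11/3 ÷ 8 fl oz/cup × 245 g/cup ≈ 337 g

powdered sugar: 22 tbsp; chopped pecans: 1247 g; cocoa powder: 857 g; pumpkin purée: 1733 g; bread flour: 29 g; buttermilk: 337 g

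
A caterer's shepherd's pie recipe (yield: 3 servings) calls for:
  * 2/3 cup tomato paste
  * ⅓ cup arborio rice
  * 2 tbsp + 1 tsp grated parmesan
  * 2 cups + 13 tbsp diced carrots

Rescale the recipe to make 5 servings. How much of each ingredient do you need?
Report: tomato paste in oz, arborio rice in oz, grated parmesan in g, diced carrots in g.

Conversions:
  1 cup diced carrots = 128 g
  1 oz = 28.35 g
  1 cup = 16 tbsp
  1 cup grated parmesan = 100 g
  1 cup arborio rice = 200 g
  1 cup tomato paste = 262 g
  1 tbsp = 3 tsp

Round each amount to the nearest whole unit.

Scaling factor: 5/3.
tomato paste: 2/3 cup × 5/3 × 262 g/cup ÷ 28.35 g/oz ≈ 10 oz
arborio rice: 1/3 cup × 5/3 × 200 g/cup ÷ 28.35 g/oz ≈ 4 oz
grated parmesan: (2 tbsp + 1 tsp = 7/3 tbsp) × 5/3 ÷ 16 tbsp/cup × 100 g/cup ≈ 24 g
diced carrots: (2 cup + 13 tbsp = 2.8125 cup) × 5/3 × 128 g/cup = 600 g

tomato paste: 10 oz; arborio rice: 4 oz; grated parmesan: 24 g; diced carrots: 600 g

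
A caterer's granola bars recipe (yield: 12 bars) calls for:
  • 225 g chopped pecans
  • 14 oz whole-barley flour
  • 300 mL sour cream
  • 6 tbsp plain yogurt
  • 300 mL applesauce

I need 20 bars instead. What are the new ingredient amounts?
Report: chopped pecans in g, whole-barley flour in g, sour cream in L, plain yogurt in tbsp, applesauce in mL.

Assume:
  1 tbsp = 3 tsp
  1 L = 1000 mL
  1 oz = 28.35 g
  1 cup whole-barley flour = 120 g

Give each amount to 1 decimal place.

chopped pecans: 375.0 g; whole-barley flour: 661.5 g; sour cream: 0.5 L; plain yogurt: 10.0 tbsp; applesauce: 500.0 mL

Scaling factor: 20/12 = 5/3.
chopped pecans: 225 g × 5/3 = 375.0 g
whole-barley flour: 14 oz × 5/3 × 28.35 g/oz = 661.5 g
sour cream: 300 mL × 5/3 ÷ 1000 mL/L = 0.5 L
plain yogurt: 6 tbsp × 5/3 = 10.0 tbsp
applesauce: 300 mL × 5/3 = 500.0 mL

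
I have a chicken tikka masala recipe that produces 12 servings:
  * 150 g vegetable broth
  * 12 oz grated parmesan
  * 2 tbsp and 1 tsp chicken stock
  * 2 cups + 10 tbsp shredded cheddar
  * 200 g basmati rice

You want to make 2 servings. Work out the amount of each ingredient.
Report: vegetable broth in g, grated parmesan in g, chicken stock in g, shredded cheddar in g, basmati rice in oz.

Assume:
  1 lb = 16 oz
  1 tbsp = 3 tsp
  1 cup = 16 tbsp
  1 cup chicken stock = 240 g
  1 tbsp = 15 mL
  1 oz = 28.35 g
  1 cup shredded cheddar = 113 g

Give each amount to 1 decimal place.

vegetable broth: 25.0 g; grated parmesan: 56.7 g; chicken stock: 5.8 g; shredded cheddar: 49.4 g; basmati rice: 1.2 oz

Scaling factor: 2/12 = 1/6.
vegetable broth: 150 g × 1/6 = 25.0 g
grated parmesan: 12 oz × 1/6 × 28.35 g/oz = 56.7 g
chicken stock: (2 tbsp + 1 tsp = 7/3 tbsp) × 1/6 ÷ 16 tbsp/cup × 240 g/cup ≈ 5.8 g
shredded cheddar: (2 cup + 10 tbsp = 2.625 cup) × 1/6 × 113 g/cup ≈ 49.4 g
basmati rice: 200 g × 1/6 ÷ 28.35 g/oz ≈ 1.2 oz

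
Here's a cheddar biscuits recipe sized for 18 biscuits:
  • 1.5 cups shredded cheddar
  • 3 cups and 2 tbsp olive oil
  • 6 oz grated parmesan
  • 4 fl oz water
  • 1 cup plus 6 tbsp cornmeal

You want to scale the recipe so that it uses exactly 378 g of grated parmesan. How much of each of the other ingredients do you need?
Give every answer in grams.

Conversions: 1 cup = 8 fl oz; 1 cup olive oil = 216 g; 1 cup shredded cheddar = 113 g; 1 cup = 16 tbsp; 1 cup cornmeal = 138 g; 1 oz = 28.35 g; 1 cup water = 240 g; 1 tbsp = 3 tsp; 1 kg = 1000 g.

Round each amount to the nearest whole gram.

The original recipe has 170.1 g of grated parmesan, so the scaling factor is 378 ÷ 170.1 = 20/9.
shredded cheddar: 1.5 cup × 20/9 × 113 g/cup ≈ 377 g
olive oil: (3 cup + 2 tbsp = 3.125 cup) × 20/9 × 216 g/cup = 1500 g
water: 4 fl oz × 20/9 ÷ 8 fl oz/cup × 240 g/cup ≈ 267 g
cornmeal: (1 cup + 6 tbsp = 1.375 cup) × 20/9 × 138 g/cup ≈ 422 g

shredded cheddar: 377 g; olive oil: 1500 g; water: 267 g; cornmeal: 422 g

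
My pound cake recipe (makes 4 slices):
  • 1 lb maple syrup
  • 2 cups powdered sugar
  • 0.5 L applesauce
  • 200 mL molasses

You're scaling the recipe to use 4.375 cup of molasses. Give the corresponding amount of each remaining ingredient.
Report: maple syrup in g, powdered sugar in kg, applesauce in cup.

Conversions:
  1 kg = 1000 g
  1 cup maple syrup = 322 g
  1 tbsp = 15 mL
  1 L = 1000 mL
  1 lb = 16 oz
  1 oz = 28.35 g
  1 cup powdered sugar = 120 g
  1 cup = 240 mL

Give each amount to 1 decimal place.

maple syrup: 2381.4 g; powdered sugar: 1.3 kg; applesauce: 10.9 cup

The original recipe has 5/6 cup of molasses, so the scaling factor is 4.375 ÷ 5/6 = 21/4 = 5.25.
maple syrup: 1 lb × 21/4 × 16 oz/lb × 28.35 g/oz = 2381.4 g
powdered sugar: 2 cup × 21/4 × 120 g/cup ÷ 1000 g/kg ≈ 1.3 kg
applesauce: 0.5 L × 21/4 × 1000 mL/L ÷ 240 mL/cup ≈ 10.9 cup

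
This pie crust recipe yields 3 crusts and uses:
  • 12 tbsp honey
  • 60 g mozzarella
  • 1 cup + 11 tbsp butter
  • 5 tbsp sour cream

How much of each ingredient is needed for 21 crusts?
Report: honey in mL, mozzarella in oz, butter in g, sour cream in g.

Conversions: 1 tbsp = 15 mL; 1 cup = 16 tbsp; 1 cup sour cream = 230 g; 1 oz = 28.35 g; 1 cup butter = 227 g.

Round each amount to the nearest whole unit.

Scaling factor: 21/3 = 7.
honey: 12 tbsp × 7 × 15 mL/tbsp = 1260 mL
mozzarella: 60 g × 7 ÷ 28.35 g/oz ≈ 15 oz
butter: (1 cup + 11 tbsp = 1.6875 cup) × 7 × 227 g/cup ≈ 2681 g
sour cream: 5 tbsp × 7 ÷ 16 tbsp/cup × 230 g/cup ≈ 503 g

honey: 1260 mL; mozzarella: 15 oz; butter: 2681 g; sour cream: 503 g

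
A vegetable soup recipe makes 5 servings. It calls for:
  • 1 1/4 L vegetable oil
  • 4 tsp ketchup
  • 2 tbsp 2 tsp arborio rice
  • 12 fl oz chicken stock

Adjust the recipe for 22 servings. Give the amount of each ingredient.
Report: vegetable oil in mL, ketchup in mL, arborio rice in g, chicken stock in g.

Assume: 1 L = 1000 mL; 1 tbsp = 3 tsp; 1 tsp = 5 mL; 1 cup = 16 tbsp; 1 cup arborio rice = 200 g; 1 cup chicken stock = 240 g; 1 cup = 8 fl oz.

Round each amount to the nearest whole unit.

Scaling factor: 22/5 = 4.4.
vegetable oil: 1.25 L × 22/5 × 1000 mL/L = 5500 mL
ketchup: 4 tsp × 22/5 × 5 mL/tsp = 88 mL
arborio rice: (2 tbsp + 2 tsp = 8/3 tbsp) × 22/5 ÷ 16 tbsp/cup × 200 g/cup ≈ 147 g
chicken stock: 12 fl oz × 22/5 ÷ 8 fl oz/cup × 240 g/cup = 1584 g

vegetable oil: 5500 mL; ketchup: 88 mL; arborio rice: 147 g; chicken stock: 1584 g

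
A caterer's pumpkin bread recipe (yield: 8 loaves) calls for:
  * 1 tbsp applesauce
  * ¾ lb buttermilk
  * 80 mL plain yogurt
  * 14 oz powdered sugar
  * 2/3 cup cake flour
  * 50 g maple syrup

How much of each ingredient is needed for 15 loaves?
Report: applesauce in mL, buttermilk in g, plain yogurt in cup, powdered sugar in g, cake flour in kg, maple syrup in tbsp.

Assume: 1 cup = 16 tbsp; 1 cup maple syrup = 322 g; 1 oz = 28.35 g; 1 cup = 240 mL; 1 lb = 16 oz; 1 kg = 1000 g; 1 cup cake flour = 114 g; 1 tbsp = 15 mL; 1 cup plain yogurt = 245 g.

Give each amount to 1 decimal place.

Scaling factor: 15/8 = 1.875.
applesauce: 1 tbsp × 15/8 × 15 mL/tbsp ≈ 28.1 mL
buttermilk: 0.75 lb × 15/8 × 16 oz/lb × 28.35 g/oz ≈ 637.9 g
plain yogurt: 80 mL × 15/8 ÷ 240 mL/cup ≈ 0.6 cup
powdered sugar: 14 oz × 15/8 × 28.35 g/oz ≈ 744.2 g
cake flour: 2/3 cup × 15/8 × 114 g/cup ÷ 1000 g/kg ≈ 0.1 kg
maple syrup: 50 g × 15/8 ÷ 322 g/cup × 16 tbsp/cup ≈ 4.7 tbsp

applesauce: 28.1 mL; buttermilk: 637.9 g; plain yogurt: 0.6 cup; powdered sugar: 744.2 g; cake flour: 0.1 kg; maple syrup: 4.7 tbsp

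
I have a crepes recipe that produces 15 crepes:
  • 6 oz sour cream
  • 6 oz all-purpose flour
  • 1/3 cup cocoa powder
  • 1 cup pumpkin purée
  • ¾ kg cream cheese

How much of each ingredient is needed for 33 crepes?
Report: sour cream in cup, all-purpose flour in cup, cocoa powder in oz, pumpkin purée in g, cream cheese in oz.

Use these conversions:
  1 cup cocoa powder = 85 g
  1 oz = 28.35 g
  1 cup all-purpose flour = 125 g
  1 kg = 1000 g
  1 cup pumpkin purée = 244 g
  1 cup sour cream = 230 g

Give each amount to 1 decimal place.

sour cream: 1.6 cup; all-purpose flour: 3.0 cup; cocoa powder: 2.2 oz; pumpkin purée: 536.8 g; cream cheese: 58.2 oz

Scaling factor: 33/15 = 11/5 = 2.2.
sour cream: 6 oz × 11/5 × 28.35 g/oz ÷ 230 g/cup ≈ 1.6 cup
all-purpose flour: 6 oz × 11/5 × 28.35 g/oz ÷ 125 g/cup ≈ 3.0 cup
cocoa powder: 1/3 cup × 11/5 × 85 g/cup ÷ 28.35 g/oz ≈ 2.2 oz
pumpkin purée: 1 cup × 11/5 × 244 g/cup = 536.8 g
cream cheese: 0.75 kg × 11/5 × 1000 g/kg ÷ 28.35 g/oz ≈ 58.2 oz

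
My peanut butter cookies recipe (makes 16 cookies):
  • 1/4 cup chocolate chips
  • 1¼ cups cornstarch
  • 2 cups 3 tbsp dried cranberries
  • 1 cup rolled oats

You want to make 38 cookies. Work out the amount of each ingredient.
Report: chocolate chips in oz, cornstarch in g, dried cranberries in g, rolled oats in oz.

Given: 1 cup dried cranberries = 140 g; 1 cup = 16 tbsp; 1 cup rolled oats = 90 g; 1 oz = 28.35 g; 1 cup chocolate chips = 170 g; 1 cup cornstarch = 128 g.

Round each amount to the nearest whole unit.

Scaling factor: 38/16 = 19/8 = 2.375.
chocolate chips: 0.25 cup × 19/8 × 170 g/cup ÷ 28.35 g/oz ≈ 4 oz
cornstarch: 1.25 cup × 19/8 × 128 g/cup = 380 g
dried cranberries: (2 cup + 3 tbsp = 2.1875 cup) × 19/8 × 140 g/cup ≈ 727 g
rolled oats: 1 cup × 19/8 × 90 g/cup ÷ 28.35 g/oz ≈ 8 oz

chocolate chips: 4 oz; cornstarch: 380 g; dried cranberries: 727 g; rolled oats: 8 oz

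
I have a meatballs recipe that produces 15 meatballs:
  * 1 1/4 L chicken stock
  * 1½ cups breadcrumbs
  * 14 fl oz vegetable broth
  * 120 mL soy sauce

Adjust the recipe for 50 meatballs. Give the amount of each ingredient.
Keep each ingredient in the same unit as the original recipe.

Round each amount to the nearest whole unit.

Scaling factor: 50/15 = 10/3.
chicken stock: 1.25 L × 10/3 ≈ 4 L
breadcrumbs: 1.5 cup × 10/3 = 5 cup
vegetable broth: 14 fl oz × 10/3 ≈ 47 fl oz
soy sauce: 120 mL × 10/3 = 400 mL

chicken stock: 4 L; breadcrumbs: 5 cup; vegetable broth: 47 fl oz; soy sauce: 400 mL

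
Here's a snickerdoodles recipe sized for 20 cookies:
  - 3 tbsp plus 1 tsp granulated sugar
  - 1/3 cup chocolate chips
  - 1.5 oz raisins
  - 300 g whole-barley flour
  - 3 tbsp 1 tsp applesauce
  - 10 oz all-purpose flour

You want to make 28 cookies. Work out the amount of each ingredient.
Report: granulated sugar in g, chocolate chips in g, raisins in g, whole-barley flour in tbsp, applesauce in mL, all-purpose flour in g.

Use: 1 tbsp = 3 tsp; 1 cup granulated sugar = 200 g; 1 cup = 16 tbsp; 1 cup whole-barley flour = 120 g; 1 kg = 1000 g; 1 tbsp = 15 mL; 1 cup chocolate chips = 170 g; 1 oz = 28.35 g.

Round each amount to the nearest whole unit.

granulated sugar: 58 g; chocolate chips: 79 g; raisins: 60 g; whole-barley flour: 56 tbsp; applesauce: 70 mL; all-purpose flour: 397 g

Scaling factor: 28/20 = 7/5 = 1.4.
granulated sugar: (3 tbsp + 1 tsp = 10/3 tbsp) × 7/5 ÷ 16 tbsp/cup × 200 g/cup ≈ 58 g
chocolate chips: 1/3 cup × 7/5 × 170 g/cup ≈ 79 g
raisins: 1.5 oz × 7/5 × 28.35 g/oz ≈ 60 g
whole-barley flour: 300 g × 7/5 ÷ 120 g/cup × 16 tbsp/cup = 56 tbsp
applesauce: (3 tbsp + 1 tsp = 10/3 tbsp) × 7/5 × 15 mL/tbsp = 70 mL
all-purpose flour: 10 oz × 7/5 × 28.35 g/oz ≈ 397 g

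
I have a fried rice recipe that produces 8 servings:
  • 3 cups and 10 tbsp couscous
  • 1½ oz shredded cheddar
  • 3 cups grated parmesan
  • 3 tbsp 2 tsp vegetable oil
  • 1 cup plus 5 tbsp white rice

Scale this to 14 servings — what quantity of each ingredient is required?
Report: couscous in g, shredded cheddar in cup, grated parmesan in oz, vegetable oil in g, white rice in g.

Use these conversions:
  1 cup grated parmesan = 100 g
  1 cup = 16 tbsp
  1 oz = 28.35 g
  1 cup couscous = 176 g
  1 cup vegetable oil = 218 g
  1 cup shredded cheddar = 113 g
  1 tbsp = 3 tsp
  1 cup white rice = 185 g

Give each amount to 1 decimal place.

Scaling factor: 14/8 = 7/4 = 1.75.
couscous: (3 cup + 10 tbsp = 3.625 cup) × 7/4 × 176 g/cup = 1116.5 g
shredded cheddar: 1.5 oz × 7/4 × 28.35 g/oz ÷ 113 g/cup ≈ 0.7 cup
grated parmesan: 3 cup × 7/4 × 100 g/cup ÷ 28.35 g/oz ≈ 18.5 oz
vegetable oil: (3 tbsp + 2 tsp = 11/3 tbsp) × 7/4 ÷ 16 tbsp/cup × 218 g/cup ≈ 87.4 g
white rice: (1 cup + 5 tbsp = 1.3125 cup) × 7/4 × 185 g/cup ≈ 424.9 g

couscous: 1116.5 g; shredded cheddar: 0.7 cup; grated parmesan: 18.5 oz; vegetable oil: 87.4 g; white rice: 424.9 g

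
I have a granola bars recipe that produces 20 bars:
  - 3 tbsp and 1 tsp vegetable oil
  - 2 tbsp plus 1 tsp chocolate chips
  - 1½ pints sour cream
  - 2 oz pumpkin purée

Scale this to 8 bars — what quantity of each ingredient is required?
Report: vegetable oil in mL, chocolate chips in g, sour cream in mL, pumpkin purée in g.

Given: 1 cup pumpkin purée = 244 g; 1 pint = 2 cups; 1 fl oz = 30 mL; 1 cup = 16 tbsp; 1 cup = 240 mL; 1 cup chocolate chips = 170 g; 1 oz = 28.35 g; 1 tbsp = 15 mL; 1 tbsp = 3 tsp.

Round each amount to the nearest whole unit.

Scaling factor: 8/20 = 2/5 = 0.4.
vegetable oil: (3 tbsp + 1 tsp = 10/3 tbsp) × 2/5 × 15 mL/tbsp = 20 mL
chocolate chips: (2 tbsp + 1 tsp = 7/3 tbsp) × 2/5 ÷ 16 tbsp/cup × 170 g/cup ≈ 10 g
sour cream: 1.5 pint × 2/5 × 2 cup/pint × 240 mL/cup = 288 mL
pumpkin purée: 2 oz × 2/5 × 28.35 g/oz ≈ 23 g

vegetable oil: 20 mL; chocolate chips: 10 g; sour cream: 288 mL; pumpkin purée: 23 g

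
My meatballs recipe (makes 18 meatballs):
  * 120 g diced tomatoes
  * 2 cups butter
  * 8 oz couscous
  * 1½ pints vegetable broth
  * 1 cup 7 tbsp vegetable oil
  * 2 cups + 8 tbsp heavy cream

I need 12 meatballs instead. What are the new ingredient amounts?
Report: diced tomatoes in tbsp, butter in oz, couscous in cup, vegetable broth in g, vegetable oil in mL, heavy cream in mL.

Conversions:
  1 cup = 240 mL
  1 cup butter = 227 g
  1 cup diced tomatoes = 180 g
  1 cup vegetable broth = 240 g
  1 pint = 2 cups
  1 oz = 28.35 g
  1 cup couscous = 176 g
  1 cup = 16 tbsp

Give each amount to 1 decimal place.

Scaling factor: 12/18 = 2/3.
diced tomatoes: 120 g × 2/3 ÷ 180 g/cup × 16 tbsp/cup ≈ 7.1 tbsp
butter: 2 cup × 2/3 × 227 g/cup ÷ 28.35 g/oz ≈ 10.7 oz
couscous: 8 oz × 2/3 × 28.35 g/oz ÷ 176 g/cup ≈ 0.9 cup
vegetable broth: 1.5 pint × 2/3 × 2 cup/pint × 240 g/cup = 480.0 g
vegetable oil: (1 cup + 7 tbsp = 1.4375 cup) × 2/3 × 240 mL/cup = 230.0 mL
heavy cream: (2 cup + 8 tbsp = 2.5 cup) × 2/3 × 240 mL/cup = 400.0 mL

diced tomatoes: 7.1 tbsp; butter: 10.7 oz; couscous: 0.9 cup; vegetable broth: 480.0 g; vegetable oil: 230.0 mL; heavy cream: 400.0 mL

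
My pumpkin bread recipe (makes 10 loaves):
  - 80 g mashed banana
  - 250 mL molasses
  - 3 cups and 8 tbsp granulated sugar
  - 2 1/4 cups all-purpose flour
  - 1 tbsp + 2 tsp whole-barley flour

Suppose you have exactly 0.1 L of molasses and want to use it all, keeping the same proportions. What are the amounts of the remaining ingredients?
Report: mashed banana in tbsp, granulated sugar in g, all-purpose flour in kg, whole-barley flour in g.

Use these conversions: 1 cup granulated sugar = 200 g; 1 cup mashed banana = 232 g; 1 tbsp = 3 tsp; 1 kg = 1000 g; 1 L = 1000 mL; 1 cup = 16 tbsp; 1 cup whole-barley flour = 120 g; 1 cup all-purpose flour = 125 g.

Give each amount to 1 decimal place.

mashed banana: 2.2 tbsp; granulated sugar: 280.0 g; all-purpose flour: 0.1 kg; whole-barley flour: 5.0 g

The original recipe has 0.25 L of molasses, so the scaling factor is 0.1 ÷ 0.25 = 2/5 = 0.4.
mashed banana: 80 g × 2/5 ÷ 232 g/cup × 16 tbsp/cup ≈ 2.2 tbsp
granulated sugar: (3 cup + 8 tbsp = 3.5 cup) × 2/5 × 200 g/cup = 280.0 g
all-purpose flour: 2.25 cup × 2/5 × 125 g/cup ÷ 1000 g/kg ≈ 0.1 kg
whole-barley flour: (1 tbsp + 2 tsp = 5/3 tbsp) × 2/5 ÷ 16 tbsp/cup × 120 g/cup = 5.0 g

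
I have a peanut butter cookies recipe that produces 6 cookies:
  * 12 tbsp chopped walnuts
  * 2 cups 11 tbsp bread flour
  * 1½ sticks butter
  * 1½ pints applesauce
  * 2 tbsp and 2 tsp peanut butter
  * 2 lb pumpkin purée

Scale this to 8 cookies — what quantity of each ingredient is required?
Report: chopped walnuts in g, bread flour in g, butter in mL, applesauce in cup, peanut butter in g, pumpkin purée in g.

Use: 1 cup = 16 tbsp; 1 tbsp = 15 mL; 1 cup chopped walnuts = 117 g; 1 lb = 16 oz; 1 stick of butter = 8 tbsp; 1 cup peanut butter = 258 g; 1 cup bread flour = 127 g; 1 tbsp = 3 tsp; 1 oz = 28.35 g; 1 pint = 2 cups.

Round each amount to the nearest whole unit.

Scaling factor: 8/6 = 4/3.
chopped walnuts: 12 tbsp × 4/3 ÷ 16 tbsp/cup × 117 g/cup = 117 g
bread flour: (2 cup + 11 tbsp = 2.6875 cup) × 4/3 × 127 g/cup ≈ 455 g
butter: 1.5 stick × 4/3 × 8 tbsp/stick × 15 mL/tbsp = 240 mL
applesauce: 1.5 pint × 4/3 × 2 cup/pint = 4 cup
peanut butter: (2 tbsp + 2 tsp = 8/3 tbsp) × 4/3 ÷ 16 tbsp/cup × 258 g/cup ≈ 57 g
pumpkin purée: 2 lb × 4/3 × 16 oz/lb × 28.35 g/oz ≈ 1210 g

chopped walnuts: 117 g; bread flour: 455 g; butter: 240 mL; applesauce: 4 cup; peanut butter: 57 g; pumpkin purée: 1210 g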